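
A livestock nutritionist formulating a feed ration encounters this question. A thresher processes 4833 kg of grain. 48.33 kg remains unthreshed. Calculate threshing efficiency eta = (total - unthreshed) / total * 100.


eta = (total - unthreshed) / total * 100
    = (4833 - 48.33) / 4833 * 100
    = 4784.67 / 4833 * 100
    = 99%


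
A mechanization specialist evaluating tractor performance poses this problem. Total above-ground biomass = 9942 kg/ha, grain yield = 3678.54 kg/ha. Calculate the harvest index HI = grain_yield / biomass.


HI = grain_yield / biomass
   = 3678.54 / 9942
   = 0.37


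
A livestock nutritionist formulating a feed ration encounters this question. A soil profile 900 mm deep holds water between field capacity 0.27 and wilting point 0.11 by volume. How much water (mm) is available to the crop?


AW = (FC - WP) * D
   = (0.27 - 0.11) * 900
   = 0.16 * 900
   = 144 mm


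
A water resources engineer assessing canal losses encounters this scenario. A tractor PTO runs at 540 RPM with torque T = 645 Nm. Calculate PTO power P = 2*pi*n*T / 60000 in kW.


P = 2*pi*n*T / 60000
  = 2*pi * 540 * 645 / 60000
  = 2188433.44 / 60000
  = 36.47 kW


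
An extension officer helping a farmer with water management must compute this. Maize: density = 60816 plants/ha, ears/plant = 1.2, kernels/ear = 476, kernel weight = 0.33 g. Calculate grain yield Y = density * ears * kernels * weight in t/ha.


Y = density * ears * kernels * kw
  = 60816 * 1.2 * 476 * 0.33 g/ha
  = 11463572.74 g/ha
  = 11463.57 kg/ha = 11.46 t/ha


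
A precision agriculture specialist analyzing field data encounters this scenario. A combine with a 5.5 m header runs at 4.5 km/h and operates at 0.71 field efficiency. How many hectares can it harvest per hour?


C = w * v * eta_f / 10
  = 5.5 * 4.5 * 0.71 / 10
  = 17.57 / 10
  = 1.76 ha/h


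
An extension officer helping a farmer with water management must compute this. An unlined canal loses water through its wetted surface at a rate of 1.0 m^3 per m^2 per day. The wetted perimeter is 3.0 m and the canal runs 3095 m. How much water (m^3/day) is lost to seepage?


S = C * P * L
  = 1.0 * 3.0 * 3095
  = 9285 m^3/day


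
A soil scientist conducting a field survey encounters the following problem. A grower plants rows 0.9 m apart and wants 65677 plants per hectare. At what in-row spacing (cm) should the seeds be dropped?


spacing = 10000 / (row_sp * density)
        = 10000 / (0.9 * 65677)
        = 10000 / 59109.30
        = 0.16918 m = 16.92 cm


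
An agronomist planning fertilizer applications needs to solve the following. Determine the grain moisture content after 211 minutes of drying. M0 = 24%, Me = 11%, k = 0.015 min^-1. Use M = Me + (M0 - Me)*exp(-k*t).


M = Me + (M0 - Me) * e^(-k*t)
  = 11 + (24 - 11) * e^(-0.015*211)
  = 11 + 13 * e^(-3.165)
  = 11 + 13 * 0.04221
  = 11 + 0.5488
  = 11.55%


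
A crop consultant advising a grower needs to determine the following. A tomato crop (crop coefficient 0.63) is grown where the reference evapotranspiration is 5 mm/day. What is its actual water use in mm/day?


ETc = Kc * ET0
    = 0.63 * 5
    = 3.15 mm/day


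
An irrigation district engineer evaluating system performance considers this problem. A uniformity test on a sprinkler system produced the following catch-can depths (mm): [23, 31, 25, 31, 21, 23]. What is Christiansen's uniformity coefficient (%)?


xbar = 154 / 6 = 25.667
sum|xi - xbar| = 21.333
CU = 100 * (1 - 21.333 / (6 * 25.667))
   = 100 * (1 - 0.1385)
   = 86.15%


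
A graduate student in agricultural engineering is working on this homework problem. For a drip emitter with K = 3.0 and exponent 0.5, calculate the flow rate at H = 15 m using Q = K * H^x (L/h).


Q = K * H^x
  = 3.0 * 15^0.5
  = 3.0 * 3.8730
  = 11.62 L/h


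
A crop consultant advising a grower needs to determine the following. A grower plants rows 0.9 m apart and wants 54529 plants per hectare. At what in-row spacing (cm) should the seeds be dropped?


spacing = 10000 / (row_sp * density)
        = 10000 / (0.9 * 54529)
        = 10000 / 49076.10
        = 0.20377 m = 20.38 cm


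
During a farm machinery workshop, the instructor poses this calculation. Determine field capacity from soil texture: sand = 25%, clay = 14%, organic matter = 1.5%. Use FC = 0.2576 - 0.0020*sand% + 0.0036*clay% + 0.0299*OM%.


FC = 0.2576 - 0.0020*25 + 0.0036*14 + 0.0299*1.5
   = 0.2576 - 0.0500 + 0.0504 + 0.0449
   = 0.3029


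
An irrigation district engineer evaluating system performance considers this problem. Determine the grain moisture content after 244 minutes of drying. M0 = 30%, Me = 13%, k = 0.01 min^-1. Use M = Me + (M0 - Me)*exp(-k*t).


M = Me + (M0 - Me) * e^(-k*t)
  = 13 + (30 - 13) * e^(-0.01*244)
  = 13 + 17 * e^(-2.440)
  = 13 + 17 * 0.08716
  = 13 + 1.4817
  = 14.48%


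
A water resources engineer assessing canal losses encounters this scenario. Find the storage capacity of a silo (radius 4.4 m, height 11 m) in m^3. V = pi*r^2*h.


V = pi * r^2 * h
  = pi * 4.4^2 * 11
  = pi * 19.36 * 11
  = 669.03 m^3


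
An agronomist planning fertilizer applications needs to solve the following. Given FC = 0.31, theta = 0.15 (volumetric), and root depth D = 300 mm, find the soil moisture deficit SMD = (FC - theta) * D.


SMD = (FC - theta) * D
    = (0.31 - 0.15) * 300
    = 0.160 * 300
    = 48 mm


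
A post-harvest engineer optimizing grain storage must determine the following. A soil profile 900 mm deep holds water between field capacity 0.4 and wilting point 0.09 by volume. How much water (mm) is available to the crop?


AW = (FC - WP) * D
   = (0.4 - 0.09) * 900
   = 0.31 * 900
   = 279 mm


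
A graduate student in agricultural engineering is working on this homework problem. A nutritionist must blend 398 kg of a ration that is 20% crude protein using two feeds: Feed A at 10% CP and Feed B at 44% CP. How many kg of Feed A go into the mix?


parts_A = CP_b - target = 44 - 20 = 24
parts_B = target - CP_a = 20 - 10 = 10
total_parts = 24 + 10 = 34
Feed A = 398 * 24 / 34 = 280.94 kg
Feed B = 398 * 10 / 34 = 117.06 kg

280.94 kg


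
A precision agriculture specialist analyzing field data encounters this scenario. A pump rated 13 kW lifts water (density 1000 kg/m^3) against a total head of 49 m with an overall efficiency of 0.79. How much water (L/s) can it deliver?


Q = (P * 1000 * eta) / (rho * g * H)
  = (13 * 1000 * 0.79) / (1000 * 9.81 * 49)
  = 10270 / 480690
  = 0.02137 m^3/s = 21.37 L/s


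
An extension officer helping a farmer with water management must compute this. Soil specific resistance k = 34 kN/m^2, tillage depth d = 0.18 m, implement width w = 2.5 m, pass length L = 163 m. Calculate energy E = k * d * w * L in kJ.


E = k * d * w * L
  = 34 * 0.18 * 2.5 * 163
  = 2493.90 kJ


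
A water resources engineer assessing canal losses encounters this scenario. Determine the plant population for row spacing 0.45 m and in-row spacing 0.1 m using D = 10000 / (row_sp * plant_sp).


D = 10000 / (row_sp * plant_sp)
  = 10000 / (0.45 * 0.1)
  = 10000 / 0.0450
  = 222222.22 plants/ha


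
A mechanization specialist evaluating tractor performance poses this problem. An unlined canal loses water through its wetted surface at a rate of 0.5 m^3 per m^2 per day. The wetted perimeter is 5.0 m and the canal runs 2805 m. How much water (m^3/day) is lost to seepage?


S = C * P * L
  = 0.5 * 5.0 * 2805
  = 7012.50 m^3/day


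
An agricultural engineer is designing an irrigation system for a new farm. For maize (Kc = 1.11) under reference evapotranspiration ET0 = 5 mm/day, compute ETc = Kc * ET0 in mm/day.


ETc = Kc * ET0
    = 1.11 * 5
    = 5.55 mm/day


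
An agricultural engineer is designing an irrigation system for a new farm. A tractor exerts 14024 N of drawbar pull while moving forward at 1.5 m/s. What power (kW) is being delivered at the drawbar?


P = F * v / 1000
  = 14024 * 1.5 / 1000
  = 21036 / 1000
  = 21.04 kW


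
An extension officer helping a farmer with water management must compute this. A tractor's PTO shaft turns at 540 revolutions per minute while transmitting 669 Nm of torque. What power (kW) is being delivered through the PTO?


P = 2*pi*n*T / 60000
  = 2*pi * 540 * 669 / 60000
  = 2269863.52 / 60000
  = 37.83 kW


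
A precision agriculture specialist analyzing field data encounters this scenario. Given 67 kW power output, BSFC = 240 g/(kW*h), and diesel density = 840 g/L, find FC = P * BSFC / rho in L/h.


FC = P * BSFC / rho_fuel
   = 67 * 240 / 840
   = 16080 / 840
   = 19.14 L/h


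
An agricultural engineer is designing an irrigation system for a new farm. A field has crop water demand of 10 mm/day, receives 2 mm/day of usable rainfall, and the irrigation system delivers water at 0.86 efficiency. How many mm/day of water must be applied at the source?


IWR = (ETc - Pe) / Ea
    = (10 - 2) / 0.86
    = 8 / 0.86
    = 9.30 mm/day


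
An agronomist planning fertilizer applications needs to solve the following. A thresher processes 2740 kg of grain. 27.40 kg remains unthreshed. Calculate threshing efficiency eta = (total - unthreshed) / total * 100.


eta = (total - unthreshed) / total * 100
    = (2740 - 27.40) / 2740 * 100
    = 2712.60 / 2740 * 100
    = 99%


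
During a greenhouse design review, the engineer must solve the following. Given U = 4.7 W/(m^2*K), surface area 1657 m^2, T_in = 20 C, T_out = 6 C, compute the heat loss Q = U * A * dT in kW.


dT = 20 - (6) = 14 K
Q = U * A * dT
  = 4.7 * 1657 * 14
  = 109030.60 W = 109.03 kW


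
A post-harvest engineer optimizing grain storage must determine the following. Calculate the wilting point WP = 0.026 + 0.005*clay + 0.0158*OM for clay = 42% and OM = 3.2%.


WP = 0.026 + 0.005*42 + 0.0158*3.2
   = 0.026 + 0.2100 + 0.0506
   = 0.2866


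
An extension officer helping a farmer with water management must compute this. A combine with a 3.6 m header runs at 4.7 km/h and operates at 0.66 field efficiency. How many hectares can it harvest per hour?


C = w * v * eta_f / 10
  = 3.6 * 4.7 * 0.66 / 10
  = 11.17 / 10
  = 1.12 ha/h


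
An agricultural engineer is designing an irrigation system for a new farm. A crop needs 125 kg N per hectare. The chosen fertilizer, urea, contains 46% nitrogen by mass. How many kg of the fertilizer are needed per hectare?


Rate = N_required / (N_content / 100)
     = 125 / (46 / 100)
     = 125 / 0.46
     = 271.74 kg/ha


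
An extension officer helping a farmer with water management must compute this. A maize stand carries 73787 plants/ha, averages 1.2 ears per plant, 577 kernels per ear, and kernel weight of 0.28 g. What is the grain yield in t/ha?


Y = density * ears * kernels * kw
  = 73787 * 1.2 * 577 * 0.28 g/ha
  = 14305233.26 g/ha
  = 14305.23 kg/ha = 14.31 t/ha


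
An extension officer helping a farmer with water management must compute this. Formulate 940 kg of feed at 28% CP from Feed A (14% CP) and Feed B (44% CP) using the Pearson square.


parts_A = CP_b - target = 44 - 28 = 16
parts_B = target - CP_a = 28 - 14 = 14
total_parts = 16 + 14 = 30
Feed A = 940 * 16 / 30 = 501.33 kg
Feed B = 940 * 14 / 30 = 438.67 kg

501.33 kg


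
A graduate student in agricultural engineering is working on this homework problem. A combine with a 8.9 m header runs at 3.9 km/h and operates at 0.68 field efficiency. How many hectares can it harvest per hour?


C = w * v * eta_f / 10
  = 8.9 * 3.9 * 0.68 / 10
  = 23.60 / 10
  = 2.36 ha/h


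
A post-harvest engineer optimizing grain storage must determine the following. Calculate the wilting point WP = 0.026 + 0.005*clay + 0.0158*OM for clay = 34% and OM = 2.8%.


WP = 0.026 + 0.005*34 + 0.0158*2.8
   = 0.026 + 0.1700 + 0.0442
   = 0.2402


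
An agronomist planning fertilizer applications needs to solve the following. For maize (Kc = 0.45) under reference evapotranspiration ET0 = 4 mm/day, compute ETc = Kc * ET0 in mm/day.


ETc = Kc * ET0
    = 0.45 * 4
    = 1.80 mm/day


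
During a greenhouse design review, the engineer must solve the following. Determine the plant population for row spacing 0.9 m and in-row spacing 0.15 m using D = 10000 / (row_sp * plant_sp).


D = 10000 / (row_sp * plant_sp)
  = 10000 / (0.9 * 0.15)
  = 10000 / 0.1350
  = 74074.07 plants/ha


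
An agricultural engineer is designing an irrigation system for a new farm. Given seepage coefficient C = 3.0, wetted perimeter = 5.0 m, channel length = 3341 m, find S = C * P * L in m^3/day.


S = C * P * L
  = 3.0 * 5.0 * 3341
  = 50115 m^3/day


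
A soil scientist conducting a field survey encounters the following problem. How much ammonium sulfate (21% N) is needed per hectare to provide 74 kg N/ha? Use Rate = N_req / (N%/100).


Rate = N_required / (N_content / 100)
     = 74 / (21 / 100)
     = 74 / 0.21
     = 352.38 kg/ha


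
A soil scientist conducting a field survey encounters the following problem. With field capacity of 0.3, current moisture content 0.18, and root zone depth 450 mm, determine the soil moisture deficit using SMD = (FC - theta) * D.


SMD = (FC - theta) * D
    = (0.3 - 0.18) * 450
    = 0.120 * 450
    = 54 mm


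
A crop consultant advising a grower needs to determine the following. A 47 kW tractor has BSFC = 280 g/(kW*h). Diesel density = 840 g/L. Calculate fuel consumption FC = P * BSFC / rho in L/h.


FC = P * BSFC / rho_fuel
   = 47 * 280 / 840
   = 13160 / 840
   = 15.67 L/h


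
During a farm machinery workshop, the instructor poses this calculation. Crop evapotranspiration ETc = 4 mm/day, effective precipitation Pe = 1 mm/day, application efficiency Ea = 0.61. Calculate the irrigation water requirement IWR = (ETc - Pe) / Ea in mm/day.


IWR = (ETc - Pe) / Ea
    = (4 - 1) / 0.61
    = 3 / 0.61
    = 4.92 mm/day


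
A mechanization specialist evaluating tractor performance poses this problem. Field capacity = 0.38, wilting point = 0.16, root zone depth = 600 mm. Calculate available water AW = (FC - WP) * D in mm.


AW = (FC - WP) * D
   = (0.38 - 0.16) * 600
   = 0.22 * 600
   = 132 mm


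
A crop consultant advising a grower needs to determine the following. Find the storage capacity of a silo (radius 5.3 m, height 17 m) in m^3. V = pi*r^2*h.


V = pi * r^2 * h
  = pi * 5.3^2 * 17
  = pi * 28.09 * 17
  = 1500.20 m^3


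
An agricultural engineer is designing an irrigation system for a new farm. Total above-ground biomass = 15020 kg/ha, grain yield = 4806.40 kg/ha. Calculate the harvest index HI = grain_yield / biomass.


HI = grain_yield / biomass
   = 4806.40 / 15020
   = 0.32


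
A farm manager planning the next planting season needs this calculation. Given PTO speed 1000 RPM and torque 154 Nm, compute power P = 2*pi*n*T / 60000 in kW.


P = 2*pi*n*T / 60000
  = 2*pi * 1000 * 154 / 60000
  = 967610.54 / 60000
  = 16.13 kW


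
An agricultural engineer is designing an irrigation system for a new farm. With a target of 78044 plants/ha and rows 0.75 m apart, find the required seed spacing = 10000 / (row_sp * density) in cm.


spacing = 10000 / (row_sp * density)
        = 10000 / (0.75 * 78044)
        = 10000 / 58533
        = 0.17084 m = 17.08 cm


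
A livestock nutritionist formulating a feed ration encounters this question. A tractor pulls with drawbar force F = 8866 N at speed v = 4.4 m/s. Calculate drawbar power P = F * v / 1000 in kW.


P = F * v / 1000
  = 8866 * 4.4 / 1000
  = 39010.40 / 1000
  = 39.01 kW


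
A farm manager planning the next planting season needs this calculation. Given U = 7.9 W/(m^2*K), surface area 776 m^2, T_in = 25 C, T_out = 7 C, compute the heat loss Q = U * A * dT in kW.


dT = 25 - (7) = 18 K
Q = U * A * dT
  = 7.9 * 776 * 18
  = 110347.20 W = 110.35 kW


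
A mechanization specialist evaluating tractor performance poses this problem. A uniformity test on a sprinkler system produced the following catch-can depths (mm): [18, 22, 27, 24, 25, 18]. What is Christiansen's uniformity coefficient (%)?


xbar = 134 / 6 = 22.333
sum|xi - xbar| = 18
CU = 100 * (1 - 18 / (6 * 22.333))
   = 100 * (1 - 0.1343)
   = 86.57%


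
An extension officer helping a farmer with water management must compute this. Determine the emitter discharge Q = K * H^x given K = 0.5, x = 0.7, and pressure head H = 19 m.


Q = K * H^x
  = 0.5 * 19^0.7
  = 0.5 * 7.8547
  = 3.93 L/h


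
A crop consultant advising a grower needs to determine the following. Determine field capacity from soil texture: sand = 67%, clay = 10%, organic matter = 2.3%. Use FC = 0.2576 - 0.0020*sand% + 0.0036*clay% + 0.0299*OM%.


FC = 0.2576 - 0.0020*67 + 0.0036*10 + 0.0299*2.3
   = 0.2576 - 0.1340 + 0.0360 + 0.0688
   = 0.2284


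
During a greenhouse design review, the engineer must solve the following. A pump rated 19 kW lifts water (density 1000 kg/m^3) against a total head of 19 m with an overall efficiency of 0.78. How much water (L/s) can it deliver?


Q = (P * 1000 * eta) / (rho * g * H)
  = (19 * 1000 * 0.78) / (1000 * 9.81 * 19)
  = 14820 / 186390
  = 0.07951 m^3/s = 79.51 L/s


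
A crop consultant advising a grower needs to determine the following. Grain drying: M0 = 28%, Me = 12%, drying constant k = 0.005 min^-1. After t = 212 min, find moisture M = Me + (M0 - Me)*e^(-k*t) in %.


M = Me + (M0 - Me) * e^(-k*t)
  = 12 + (28 - 12) * e^(-0.005*212)
  = 12 + 16 * e^(-1.060)
  = 12 + 16 * 0.34646
  = 12 + 5.5433
  = 17.54%


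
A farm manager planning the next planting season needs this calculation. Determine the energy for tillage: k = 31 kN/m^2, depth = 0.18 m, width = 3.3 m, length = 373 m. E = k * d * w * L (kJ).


E = k * d * w * L
  = 31 * 0.18 * 3.3 * 373
  = 6868.42 kJ


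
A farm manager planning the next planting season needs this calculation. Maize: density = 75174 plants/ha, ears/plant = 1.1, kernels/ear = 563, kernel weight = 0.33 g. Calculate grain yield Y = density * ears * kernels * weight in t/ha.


Y = density * ears * kernels * kw
  = 75174 * 1.1 * 563 * 0.33 g/ha
  = 15363235.21 g/ha
  = 15363.24 kg/ha = 15.36 t/ha


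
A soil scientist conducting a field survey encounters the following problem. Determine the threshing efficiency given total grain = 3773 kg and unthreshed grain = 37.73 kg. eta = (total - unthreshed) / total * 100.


eta = (total - unthreshed) / total * 100
    = (3773 - 37.73) / 3773 * 100
    = 3735.27 / 3773 * 100
    = 99%


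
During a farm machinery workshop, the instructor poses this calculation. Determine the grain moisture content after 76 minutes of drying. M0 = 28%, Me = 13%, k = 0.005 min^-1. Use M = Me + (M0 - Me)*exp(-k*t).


M = Me + (M0 - Me) * e^(-k*t)
  = 13 + (28 - 13) * e^(-0.005*76)
  = 13 + 15 * e^(-0.380)
  = 13 + 15 * 0.68386
  = 13 + 10.2579
  = 23.26%


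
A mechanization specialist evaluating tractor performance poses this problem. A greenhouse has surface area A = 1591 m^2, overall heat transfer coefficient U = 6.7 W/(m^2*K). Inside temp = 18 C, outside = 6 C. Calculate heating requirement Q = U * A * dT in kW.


dT = 18 - (6) = 12 K
Q = U * A * dT
  = 6.7 * 1591 * 12
  = 127916.40 W = 127.92 kW


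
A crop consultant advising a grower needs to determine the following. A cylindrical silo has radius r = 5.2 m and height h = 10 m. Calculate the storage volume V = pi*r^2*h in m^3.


V = pi * r^2 * h
  = pi * 5.2^2 * 10
  = pi * 27.04 * 10
  = 849.49 m^3


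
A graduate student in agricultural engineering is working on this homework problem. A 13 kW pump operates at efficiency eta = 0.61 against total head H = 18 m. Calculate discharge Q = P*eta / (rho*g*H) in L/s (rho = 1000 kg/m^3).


Q = (P * 1000 * eta) / (rho * g * H)
  = (13 * 1000 * 0.61) / (1000 * 9.81 * 18)
  = 7930 / 176580
  = 0.04491 m^3/s = 44.91 L/s


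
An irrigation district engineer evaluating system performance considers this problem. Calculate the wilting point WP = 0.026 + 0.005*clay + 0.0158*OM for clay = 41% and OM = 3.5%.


WP = 0.026 + 0.005*41 + 0.0158*3.5
   = 0.026 + 0.2050 + 0.0553
   = 0.2863


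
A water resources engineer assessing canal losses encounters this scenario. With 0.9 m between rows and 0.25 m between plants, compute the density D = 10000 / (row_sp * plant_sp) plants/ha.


D = 10000 / (row_sp * plant_sp)
  = 10000 / (0.9 * 0.25)
  = 10000 / 0.2250
  = 44444.44 plants/ha


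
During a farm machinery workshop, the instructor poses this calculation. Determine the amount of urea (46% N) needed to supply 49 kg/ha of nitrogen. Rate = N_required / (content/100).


Rate = N_required / (N_content / 100)
     = 49 / (46 / 100)
     = 49 / 0.46
     = 106.52 kg/ha


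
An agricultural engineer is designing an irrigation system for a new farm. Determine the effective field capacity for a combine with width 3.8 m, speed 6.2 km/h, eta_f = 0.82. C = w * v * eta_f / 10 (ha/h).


C = w * v * eta_f / 10
  = 3.8 * 6.2 * 0.82 / 10
  = 19.32 / 10
  = 1.93 ha/h


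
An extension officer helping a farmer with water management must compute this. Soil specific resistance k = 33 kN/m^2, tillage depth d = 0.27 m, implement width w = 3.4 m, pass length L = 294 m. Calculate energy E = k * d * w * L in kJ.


E = k * d * w * L
  = 33 * 0.27 * 3.4 * 294
  = 8906.44 kJ


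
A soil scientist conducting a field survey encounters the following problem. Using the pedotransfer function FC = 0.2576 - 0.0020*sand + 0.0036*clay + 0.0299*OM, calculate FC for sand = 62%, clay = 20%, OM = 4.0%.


FC = 0.2576 - 0.0020*62 + 0.0036*20 + 0.0299*4.0
   = 0.2576 - 0.1240 + 0.0720 + 0.1196
   = 0.3252


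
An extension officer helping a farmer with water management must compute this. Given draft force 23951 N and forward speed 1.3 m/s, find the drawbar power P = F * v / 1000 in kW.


P = F * v / 1000
  = 23951 * 1.3 / 1000
  = 31136.30 / 1000
  = 31.14 kW


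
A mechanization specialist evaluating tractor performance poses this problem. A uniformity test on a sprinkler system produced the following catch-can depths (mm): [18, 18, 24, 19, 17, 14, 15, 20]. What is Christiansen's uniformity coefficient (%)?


xbar = 145 / 8 = 18.125
sum|xi - xbar| = 17.250
CU = 100 * (1 - 17.250 / (8 * 18.125))
   = 100 * (1 - 0.1190)
   = 88.10%


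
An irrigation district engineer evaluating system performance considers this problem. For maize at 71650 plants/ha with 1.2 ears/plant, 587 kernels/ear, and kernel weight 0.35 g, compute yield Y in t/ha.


Y = density * ears * kernels * kw
  = 71650 * 1.2 * 587 * 0.35 g/ha
  = 17664591 g/ha
  = 17664.59 kg/ha = 17.66 t/ha


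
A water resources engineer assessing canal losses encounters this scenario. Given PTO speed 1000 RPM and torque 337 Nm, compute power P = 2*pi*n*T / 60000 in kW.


P = 2*pi*n*T / 60000
  = 2*pi * 1000 * 337 / 60000
  = 2117433.45 / 60000
  = 35.29 kW


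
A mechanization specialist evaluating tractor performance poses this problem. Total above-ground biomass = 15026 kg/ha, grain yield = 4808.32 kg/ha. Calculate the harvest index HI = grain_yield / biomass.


HI = grain_yield / biomass
   = 4808.32 / 15026
   = 0.32


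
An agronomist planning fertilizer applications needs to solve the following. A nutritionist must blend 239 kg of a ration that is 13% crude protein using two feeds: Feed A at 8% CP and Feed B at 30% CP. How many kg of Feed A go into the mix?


parts_A = CP_b - target = 30 - 13 = 17
parts_B = target - CP_a = 13 - 8 = 5
total_parts = 17 + 5 = 22
Feed A = 239 * 17 / 22 = 184.68 kg
Feed B = 239 * 5 / 22 = 54.32 kg

184.68 kg


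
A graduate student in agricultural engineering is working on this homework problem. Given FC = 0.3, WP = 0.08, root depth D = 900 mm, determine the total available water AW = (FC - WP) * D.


AW = (FC - WP) * D
   = (0.3 - 0.08) * 900
   = 0.22 * 900
   = 198 mm


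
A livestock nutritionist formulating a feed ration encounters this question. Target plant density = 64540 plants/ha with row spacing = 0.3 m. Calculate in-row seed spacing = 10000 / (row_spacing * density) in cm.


spacing = 10000 / (row_sp * density)
        = 10000 / (0.3 * 64540)
        = 10000 / 19362
        = 0.51648 m = 51.65 cm


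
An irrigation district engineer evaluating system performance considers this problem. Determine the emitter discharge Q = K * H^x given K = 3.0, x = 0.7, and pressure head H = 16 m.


Q = K * H^x
  = 3.0 * 16^0.7
  = 3.0 * 6.9644
  = 20.89 L/h


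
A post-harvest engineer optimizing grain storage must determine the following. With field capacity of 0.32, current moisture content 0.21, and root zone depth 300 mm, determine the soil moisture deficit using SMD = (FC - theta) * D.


SMD = (FC - theta) * D
    = (0.32 - 0.21) * 300
    = 0.110 * 300
    = 33 mm


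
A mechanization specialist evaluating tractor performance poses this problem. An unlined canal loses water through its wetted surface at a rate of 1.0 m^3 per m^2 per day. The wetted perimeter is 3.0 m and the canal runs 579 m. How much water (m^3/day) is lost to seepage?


S = C * P * L
  = 1.0 * 3.0 * 579
  = 1737 m^3/day


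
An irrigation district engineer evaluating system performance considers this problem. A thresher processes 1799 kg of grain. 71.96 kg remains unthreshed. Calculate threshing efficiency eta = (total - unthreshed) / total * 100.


eta = (total - unthreshed) / total * 100
    = (1799 - 71.96) / 1799 * 100
    = 1727.04 / 1799 * 100
    = 96%


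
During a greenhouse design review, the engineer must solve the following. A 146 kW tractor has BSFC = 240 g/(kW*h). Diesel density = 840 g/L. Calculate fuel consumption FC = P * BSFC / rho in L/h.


FC = P * BSFC / rho_fuel
   = 146 * 240 / 840
   = 35040 / 840
   = 41.71 L/h


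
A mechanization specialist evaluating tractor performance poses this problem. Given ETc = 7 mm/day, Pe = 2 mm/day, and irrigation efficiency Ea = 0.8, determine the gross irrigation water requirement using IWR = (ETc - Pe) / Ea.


IWR = (ETc - Pe) / Ea
    = (7 - 2) / 0.8
    = 5 / 0.8
    = 6.25 mm/day


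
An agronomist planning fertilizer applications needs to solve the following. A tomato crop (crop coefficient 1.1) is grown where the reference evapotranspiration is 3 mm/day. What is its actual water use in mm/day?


ETc = Kc * ET0
    = 1.1 * 3
    = 3.30 mm/day


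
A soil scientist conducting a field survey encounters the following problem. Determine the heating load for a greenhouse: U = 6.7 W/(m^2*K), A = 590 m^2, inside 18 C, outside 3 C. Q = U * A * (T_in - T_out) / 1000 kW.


dT = 18 - (3) = 15 K
Q = U * A * dT
  = 6.7 * 590 * 15
  = 59295 W = 59.30 kW


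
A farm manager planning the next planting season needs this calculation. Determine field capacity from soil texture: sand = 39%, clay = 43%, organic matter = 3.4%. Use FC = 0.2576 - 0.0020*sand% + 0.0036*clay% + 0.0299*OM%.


FC = 0.2576 - 0.0020*39 + 0.0036*43 + 0.0299*3.4
   = 0.2576 - 0.0780 + 0.1548 + 0.1017
   = 0.4361


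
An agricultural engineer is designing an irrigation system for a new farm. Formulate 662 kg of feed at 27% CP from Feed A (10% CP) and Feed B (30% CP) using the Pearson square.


parts_A = CP_b - target = 30 - 27 = 3
parts_B = target - CP_a = 27 - 10 = 17
total_parts = 3 + 17 = 20
Feed A = 662 * 3 / 20 = 99.30 kg
Feed B = 662 * 17 / 20 = 562.70 kg

99.30 kg


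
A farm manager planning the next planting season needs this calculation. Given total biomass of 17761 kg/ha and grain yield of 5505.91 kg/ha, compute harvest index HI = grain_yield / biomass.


HI = grain_yield / biomass
   = 5505.91 / 17761
   = 0.31


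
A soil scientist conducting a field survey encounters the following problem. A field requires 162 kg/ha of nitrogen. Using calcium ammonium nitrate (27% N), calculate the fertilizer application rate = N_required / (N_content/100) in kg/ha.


Rate = N_required / (N_content / 100)
     = 162 / (27 / 100)
     = 162 / 0.27
     = 600 kg/ha


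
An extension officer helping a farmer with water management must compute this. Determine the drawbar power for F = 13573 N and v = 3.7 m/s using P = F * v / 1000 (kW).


P = F * v / 1000
  = 13573 * 3.7 / 1000
  = 50220.10 / 1000
  = 50.22 kW


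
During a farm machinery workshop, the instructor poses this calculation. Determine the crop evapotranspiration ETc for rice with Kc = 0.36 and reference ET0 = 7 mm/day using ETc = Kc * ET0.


ETc = Kc * ET0
    = 0.36 * 7
    = 2.52 mm/day


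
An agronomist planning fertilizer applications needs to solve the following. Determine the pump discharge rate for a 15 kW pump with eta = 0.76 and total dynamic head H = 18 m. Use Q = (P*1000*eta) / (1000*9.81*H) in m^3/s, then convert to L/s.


Q = (P * 1000 * eta) / (rho * g * H)
  = (15 * 1000 * 0.76) / (1000 * 9.81 * 18)
  = 11400 / 176580
  = 0.06456 m^3/s = 64.56 L/s


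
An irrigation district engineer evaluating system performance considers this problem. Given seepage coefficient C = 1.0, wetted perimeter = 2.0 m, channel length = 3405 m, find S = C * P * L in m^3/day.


S = C * P * L
  = 1.0 * 2.0 * 3405
  = 6810 m^3/day


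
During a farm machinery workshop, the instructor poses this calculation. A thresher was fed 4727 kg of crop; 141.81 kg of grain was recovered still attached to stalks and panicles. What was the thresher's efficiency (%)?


eta = (total - unthreshed) / total * 100
    = (4727 - 141.81) / 4727 * 100
    = 4585.19 / 4727 * 100
    = 97%


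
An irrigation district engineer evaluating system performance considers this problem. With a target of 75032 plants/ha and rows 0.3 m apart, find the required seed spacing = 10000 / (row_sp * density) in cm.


spacing = 10000 / (row_sp * density)
        = 10000 / (0.3 * 75032)
        = 10000 / 22509.60
        = 0.44425 m = 44.43 cm


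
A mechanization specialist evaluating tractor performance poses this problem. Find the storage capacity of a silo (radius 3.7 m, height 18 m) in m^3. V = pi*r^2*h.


V = pi * r^2 * h
  = pi * 3.7^2 * 18
  = pi * 13.69 * 18
  = 774.15 m^3


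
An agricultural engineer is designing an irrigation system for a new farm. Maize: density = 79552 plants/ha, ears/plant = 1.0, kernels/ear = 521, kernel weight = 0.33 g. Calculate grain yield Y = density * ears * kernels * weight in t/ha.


Y = density * ears * kernels * kw
  = 79552 * 1.0 * 521 * 0.33 g/ha
  = 13677375.36 g/ha
  = 13677.38 kg/ha = 13.68 t/ha


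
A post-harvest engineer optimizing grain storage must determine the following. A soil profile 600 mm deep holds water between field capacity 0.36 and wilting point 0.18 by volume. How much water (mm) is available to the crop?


AW = (FC - WP) * D
   = (0.36 - 0.18) * 600
   = 0.18 * 600
   = 108 mm


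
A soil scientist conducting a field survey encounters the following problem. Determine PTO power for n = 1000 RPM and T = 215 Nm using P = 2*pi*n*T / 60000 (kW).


P = 2*pi*n*T / 60000
  = 2*pi * 1000 * 215 / 60000
  = 1350884.84 / 60000
  = 22.51 kW


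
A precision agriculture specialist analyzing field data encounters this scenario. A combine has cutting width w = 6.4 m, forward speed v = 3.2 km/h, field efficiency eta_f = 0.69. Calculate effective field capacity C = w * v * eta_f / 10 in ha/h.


C = w * v * eta_f / 10
  = 6.4 * 3.2 * 0.69 / 10
  = 14.13 / 10
  = 1.41 ha/h


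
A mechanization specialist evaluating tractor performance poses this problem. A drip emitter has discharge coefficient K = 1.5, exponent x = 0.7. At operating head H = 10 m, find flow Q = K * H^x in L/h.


Q = K * H^x
  = 1.5 * 10^0.7
  = 1.5 * 5.0119
  = 7.52 L/h


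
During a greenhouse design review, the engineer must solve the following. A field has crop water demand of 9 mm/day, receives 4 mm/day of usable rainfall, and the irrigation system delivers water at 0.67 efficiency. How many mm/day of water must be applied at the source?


IWR = (ETc - Pe) / Ea
    = (9 - 4) / 0.67
    = 5 / 0.67
    = 7.46 mm/day


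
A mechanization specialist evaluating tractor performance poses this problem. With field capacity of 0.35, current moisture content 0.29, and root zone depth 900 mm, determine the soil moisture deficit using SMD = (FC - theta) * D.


SMD = (FC - theta) * D
    = (0.35 - 0.29) * 900
    = 0.060 * 900
    = 54 mm


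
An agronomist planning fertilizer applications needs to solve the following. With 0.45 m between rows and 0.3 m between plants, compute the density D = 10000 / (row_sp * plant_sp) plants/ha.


D = 10000 / (row_sp * plant_sp)
  = 10000 / (0.45 * 0.3)
  = 10000 / 0.1350
  = 74074.07 plants/ha


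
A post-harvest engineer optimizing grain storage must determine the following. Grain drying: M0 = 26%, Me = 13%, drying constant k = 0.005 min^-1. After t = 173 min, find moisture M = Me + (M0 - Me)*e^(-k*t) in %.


M = Me + (M0 - Me) * e^(-k*t)
  = 13 + (26 - 13) * e^(-0.005*173)
  = 13 + 13 * e^(-0.865)
  = 13 + 13 * 0.42105
  = 13 + 5.4737
  = 18.47%


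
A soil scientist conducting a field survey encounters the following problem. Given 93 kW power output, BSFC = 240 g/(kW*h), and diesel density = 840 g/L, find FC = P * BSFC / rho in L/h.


FC = P * BSFC / rho_fuel
   = 93 * 240 / 840
   = 22320 / 840
   = 26.57 L/h


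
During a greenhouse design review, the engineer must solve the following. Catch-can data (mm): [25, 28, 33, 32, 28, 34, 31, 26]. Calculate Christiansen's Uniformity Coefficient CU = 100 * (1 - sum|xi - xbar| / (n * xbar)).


xbar = 237 / 8 = 29.625
sum|xi - xbar| = 23
CU = 100 * (1 - 23 / (8 * 29.625))
   = 100 * (1 - 0.0970)
   = 90.30%


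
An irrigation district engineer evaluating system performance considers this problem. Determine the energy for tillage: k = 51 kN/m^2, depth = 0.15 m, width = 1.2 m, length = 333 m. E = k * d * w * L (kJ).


E = k * d * w * L
  = 51 * 0.15 * 1.2 * 333
  = 3056.94 kJ


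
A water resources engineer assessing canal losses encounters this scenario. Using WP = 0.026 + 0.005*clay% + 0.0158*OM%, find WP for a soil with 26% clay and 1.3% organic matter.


WP = 0.026 + 0.005*26 + 0.0158*1.3
   = 0.026 + 0.1300 + 0.0205
   = 0.1765


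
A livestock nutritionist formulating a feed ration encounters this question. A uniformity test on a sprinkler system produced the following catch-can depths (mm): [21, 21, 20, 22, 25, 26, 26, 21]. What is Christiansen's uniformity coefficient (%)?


xbar = 182 / 8 = 22.750
sum|xi - xbar| = 17.500
CU = 100 * (1 - 17.500 / (8 * 22.750))
   = 100 * (1 - 0.0962)
   = 90.38%


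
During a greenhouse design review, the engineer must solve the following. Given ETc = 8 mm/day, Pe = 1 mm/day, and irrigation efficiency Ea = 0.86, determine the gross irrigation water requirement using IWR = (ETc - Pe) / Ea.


IWR = (ETc - Pe) / Ea
    = (8 - 1) / 0.86
    = 7 / 0.86
    = 8.14 mm/day


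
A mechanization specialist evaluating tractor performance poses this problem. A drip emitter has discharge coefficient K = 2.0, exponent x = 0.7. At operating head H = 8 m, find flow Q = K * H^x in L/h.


Q = K * H^x
  = 2.0 * 8^0.7
  = 2.0 * 4.2871
  = 8.57 L/h


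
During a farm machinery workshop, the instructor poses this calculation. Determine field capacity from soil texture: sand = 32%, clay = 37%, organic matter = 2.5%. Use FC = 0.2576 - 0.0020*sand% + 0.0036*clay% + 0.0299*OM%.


FC = 0.2576 - 0.0020*32 + 0.0036*37 + 0.0299*2.5
   = 0.2576 - 0.0640 + 0.1332 + 0.0748
   = 0.4016


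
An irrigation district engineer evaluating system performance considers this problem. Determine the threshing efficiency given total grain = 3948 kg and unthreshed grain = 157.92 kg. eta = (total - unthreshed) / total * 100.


eta = (total - unthreshed) / total * 100
    = (3948 - 157.92) / 3948 * 100
    = 3790.08 / 3948 * 100
    = 96%


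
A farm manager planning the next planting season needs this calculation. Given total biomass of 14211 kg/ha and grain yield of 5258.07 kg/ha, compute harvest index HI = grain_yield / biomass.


HI = grain_yield / biomass
   = 5258.07 / 14211
   = 0.37


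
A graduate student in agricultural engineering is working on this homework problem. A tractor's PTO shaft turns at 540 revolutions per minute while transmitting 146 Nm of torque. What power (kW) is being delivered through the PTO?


P = 2*pi*n*T / 60000
  = 2*pi * 540 * 146 / 60000
  = 495366.33 / 60000
  = 8.26 kW


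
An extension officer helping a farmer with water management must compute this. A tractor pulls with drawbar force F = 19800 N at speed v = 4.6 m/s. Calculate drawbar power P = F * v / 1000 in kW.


P = F * v / 1000
  = 19800 * 4.6 / 1000
  = 91080 / 1000
  = 91.08 kW


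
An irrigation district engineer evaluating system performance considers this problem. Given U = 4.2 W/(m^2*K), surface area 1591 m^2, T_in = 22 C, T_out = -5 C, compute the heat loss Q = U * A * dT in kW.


dT = 22 - (-5) = 27 K
Q = U * A * dT
  = 4.2 * 1591 * 27
  = 180419.40 W = 180.42 kW


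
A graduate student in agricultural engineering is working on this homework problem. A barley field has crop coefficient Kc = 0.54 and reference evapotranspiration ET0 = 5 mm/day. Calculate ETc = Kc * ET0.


ETc = Kc * ET0
    = 0.54 * 5
    = 2.70 mm/day


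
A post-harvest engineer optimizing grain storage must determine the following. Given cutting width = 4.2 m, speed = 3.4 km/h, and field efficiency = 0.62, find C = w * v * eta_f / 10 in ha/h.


C = w * v * eta_f / 10
  = 4.2 * 3.4 * 0.62 / 10
  = 8.85 / 10
  = 0.89 ha/h


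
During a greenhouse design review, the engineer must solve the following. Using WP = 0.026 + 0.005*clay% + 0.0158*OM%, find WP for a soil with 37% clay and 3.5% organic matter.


WP = 0.026 + 0.005*37 + 0.0158*3.5
   = 0.026 + 0.1850 + 0.0553
   = 0.2663


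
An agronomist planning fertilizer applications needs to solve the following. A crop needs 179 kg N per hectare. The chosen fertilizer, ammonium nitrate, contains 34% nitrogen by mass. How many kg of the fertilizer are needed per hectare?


Rate = N_required / (N_content / 100)
     = 179 / (34 / 100)
     = 179 / 0.34
     = 526.47 kg/ha


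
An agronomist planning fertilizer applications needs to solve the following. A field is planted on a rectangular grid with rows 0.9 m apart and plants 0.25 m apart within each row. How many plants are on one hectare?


D = 10000 / (row_sp * plant_sp)
  = 10000 / (0.9 * 0.25)
  = 10000 / 0.2250
  = 44444.44 plants/ha


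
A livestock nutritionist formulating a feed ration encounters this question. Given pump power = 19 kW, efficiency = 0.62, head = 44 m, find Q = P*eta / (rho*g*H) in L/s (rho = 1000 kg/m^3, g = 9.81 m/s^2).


Q = (P * 1000 * eta) / (rho * g * H)
  = (19 * 1000 * 0.62) / (1000 * 9.81 * 44)
  = 11780 / 431640
  = 0.02729 m^3/s = 27.29 L/s


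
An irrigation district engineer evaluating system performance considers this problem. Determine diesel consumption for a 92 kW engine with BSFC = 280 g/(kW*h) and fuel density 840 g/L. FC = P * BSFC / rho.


FC = P * BSFC / rho_fuel
   = 92 * 280 / 840
   = 25760 / 840
   = 30.67 L/h


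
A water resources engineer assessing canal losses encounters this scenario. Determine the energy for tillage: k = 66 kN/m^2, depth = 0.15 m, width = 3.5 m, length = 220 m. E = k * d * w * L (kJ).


E = k * d * w * L
  = 66 * 0.15 * 3.5 * 220
  = 7623 kJ


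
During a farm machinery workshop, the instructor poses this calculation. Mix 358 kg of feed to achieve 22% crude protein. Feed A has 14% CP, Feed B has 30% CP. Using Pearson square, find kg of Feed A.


parts_A = CP_b - target = 30 - 22 = 8
parts_B = target - CP_a = 22 - 14 = 8
total_parts = 8 + 8 = 16
Feed A = 358 * 8 / 16 = 179 kg
Feed B = 358 * 8 / 16 = 179 kg


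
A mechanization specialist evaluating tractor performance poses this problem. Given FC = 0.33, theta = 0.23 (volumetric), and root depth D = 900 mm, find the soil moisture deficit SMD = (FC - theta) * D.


SMD = (FC - theta) * D
    = (0.33 - 0.23) * 900
    = 0.100 * 900
    = 90 mm
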